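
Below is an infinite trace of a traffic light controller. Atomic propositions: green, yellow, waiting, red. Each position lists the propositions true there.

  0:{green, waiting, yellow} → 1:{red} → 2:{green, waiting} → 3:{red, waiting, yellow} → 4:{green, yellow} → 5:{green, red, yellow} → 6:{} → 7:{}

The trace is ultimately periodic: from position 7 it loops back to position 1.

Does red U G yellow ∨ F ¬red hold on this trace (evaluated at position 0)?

Walking from position 0: at position 0, G yellow has not yet held and red fails, so red U G yellow is false.
¬red holds at position 0, which is reachable from 0, so F ¬red holds.
At position 0: red U G yellow is false; F ¬red is true; so red U G yellow ∨ F ¬red is true.

Satisfied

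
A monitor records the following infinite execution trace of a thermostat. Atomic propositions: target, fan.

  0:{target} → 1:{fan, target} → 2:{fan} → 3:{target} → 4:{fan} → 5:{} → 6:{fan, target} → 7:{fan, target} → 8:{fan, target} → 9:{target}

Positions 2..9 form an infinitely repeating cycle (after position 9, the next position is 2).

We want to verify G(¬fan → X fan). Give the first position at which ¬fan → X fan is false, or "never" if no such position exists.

never

¬fan → X fan holds at every position 0..9, and those are all the positions the trace ever visits, so the invariant G(¬fan → X fan) is never violated.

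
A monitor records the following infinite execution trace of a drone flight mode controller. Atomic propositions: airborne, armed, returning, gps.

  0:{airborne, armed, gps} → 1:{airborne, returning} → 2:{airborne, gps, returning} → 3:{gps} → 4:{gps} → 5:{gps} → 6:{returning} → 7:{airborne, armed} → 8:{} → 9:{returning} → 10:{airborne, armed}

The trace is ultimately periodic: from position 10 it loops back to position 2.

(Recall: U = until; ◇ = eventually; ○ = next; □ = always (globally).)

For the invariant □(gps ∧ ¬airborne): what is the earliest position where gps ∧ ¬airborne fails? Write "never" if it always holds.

At position 0 the labels are {airborne, armed, gps}, so gps ∧ ¬airborne is false there. This is the first violation.

0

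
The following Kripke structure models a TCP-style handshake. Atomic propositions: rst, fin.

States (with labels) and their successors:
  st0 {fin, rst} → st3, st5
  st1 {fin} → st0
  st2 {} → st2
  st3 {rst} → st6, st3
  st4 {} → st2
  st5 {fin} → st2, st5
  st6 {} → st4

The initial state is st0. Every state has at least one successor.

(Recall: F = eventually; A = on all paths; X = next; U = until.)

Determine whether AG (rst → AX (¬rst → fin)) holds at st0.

No

States satisfying rst → AX (¬rst → fin): {st0, st1, st2, st4, st5, st6}.
States satisfying AG (rst → AX (¬rst → fin)): {st2, st4, st5, st6}.
st3 is reachable from st0 and violates rst → AX (¬rst → fin), so AG fails at st0.
st0 ∉ Sat(AG (rst → AX (¬rst → fin))).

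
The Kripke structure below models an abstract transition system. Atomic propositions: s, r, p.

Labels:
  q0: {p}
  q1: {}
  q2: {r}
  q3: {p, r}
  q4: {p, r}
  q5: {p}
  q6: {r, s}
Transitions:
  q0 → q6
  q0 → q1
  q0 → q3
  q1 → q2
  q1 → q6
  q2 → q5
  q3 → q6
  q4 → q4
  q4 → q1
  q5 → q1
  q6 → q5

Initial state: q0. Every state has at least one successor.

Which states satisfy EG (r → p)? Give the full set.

{q4}

States satisfying r → p: {q0, q1, q3, q4, q5}.
States satisfying EG (r → p): {q4}.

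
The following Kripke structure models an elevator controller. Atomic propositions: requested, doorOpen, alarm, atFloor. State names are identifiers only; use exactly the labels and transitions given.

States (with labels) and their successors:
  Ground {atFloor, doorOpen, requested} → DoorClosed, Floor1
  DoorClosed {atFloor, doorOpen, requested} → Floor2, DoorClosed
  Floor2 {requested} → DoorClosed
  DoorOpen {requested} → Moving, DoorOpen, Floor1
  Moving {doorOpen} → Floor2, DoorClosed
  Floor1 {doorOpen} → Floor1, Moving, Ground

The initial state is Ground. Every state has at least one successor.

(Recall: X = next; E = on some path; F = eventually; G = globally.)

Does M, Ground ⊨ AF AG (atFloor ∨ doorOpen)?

No

States satisfying AG (atFloor ∨ doorOpen): ∅.
States satisfying AF AG (atFloor ∨ doorOpen): ∅.
There is a path from Ground along which AG (atFloor ∨ doorOpen) never holds.
Ground ∉ Sat(AF AG (atFloor ∨ doorOpen)).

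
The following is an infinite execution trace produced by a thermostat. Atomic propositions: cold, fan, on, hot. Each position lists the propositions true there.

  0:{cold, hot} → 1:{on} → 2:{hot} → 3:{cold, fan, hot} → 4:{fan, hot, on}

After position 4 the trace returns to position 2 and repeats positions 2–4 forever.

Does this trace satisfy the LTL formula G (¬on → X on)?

Violated

¬on → X on must hold at every position from 0 onward. It fails at position 2, so G (¬on → X on) is false.
Positions where ¬on holds: 0, 2, 3.
Check X on at each: 0→ok, 2→fails, 3→ok.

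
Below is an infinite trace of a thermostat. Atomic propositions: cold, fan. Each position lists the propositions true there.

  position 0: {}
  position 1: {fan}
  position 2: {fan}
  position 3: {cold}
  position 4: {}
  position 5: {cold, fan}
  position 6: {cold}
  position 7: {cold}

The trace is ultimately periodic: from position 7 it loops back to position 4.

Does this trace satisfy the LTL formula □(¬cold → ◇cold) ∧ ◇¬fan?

¬cold → ◇cold holds at every position 0..7, and those are all positions ever visited, so □(¬cold → ◇cold) holds.
Positions where ¬cold holds: 0, 1, 2, 4.
Check ◇cold at each: 0→ok, 1→ok, 2→ok, 4→ok.
¬fan holds at position 0, which is reachable from 0, so ◇¬fan holds.
At position 0: □(¬cold → ◇cold) is true; ◇¬fan is true; so □(¬cold → ◇cold) ∧ ◇¬fan is true.

Satisfied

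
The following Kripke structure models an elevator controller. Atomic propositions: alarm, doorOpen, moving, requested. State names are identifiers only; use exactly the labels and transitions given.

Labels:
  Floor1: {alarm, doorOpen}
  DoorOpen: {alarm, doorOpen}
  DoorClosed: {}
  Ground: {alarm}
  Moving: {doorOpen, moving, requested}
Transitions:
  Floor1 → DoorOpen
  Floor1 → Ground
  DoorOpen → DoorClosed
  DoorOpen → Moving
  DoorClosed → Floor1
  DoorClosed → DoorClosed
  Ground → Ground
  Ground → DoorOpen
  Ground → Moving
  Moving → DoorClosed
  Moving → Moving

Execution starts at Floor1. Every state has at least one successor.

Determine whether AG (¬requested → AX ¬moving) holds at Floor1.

Does not hold

States satisfying ¬requested → AX ¬moving: {Floor1, DoorClosed, Moving}.
States satisfying AG (¬requested → AX ¬moving): ∅.
DoorOpen is reachable from Floor1 and violates ¬requested → AX ¬moving, so AG fails at Floor1.
Floor1 ∉ Sat(AG (¬requested → AX ¬moving)).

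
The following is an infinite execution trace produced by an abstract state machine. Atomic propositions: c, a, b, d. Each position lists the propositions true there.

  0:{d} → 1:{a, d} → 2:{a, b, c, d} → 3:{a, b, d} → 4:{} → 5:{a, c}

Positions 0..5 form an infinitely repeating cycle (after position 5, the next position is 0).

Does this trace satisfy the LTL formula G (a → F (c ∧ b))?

Holds

a → F (c ∧ b) holds at every position 0..5, and those are all positions ever visited, so G (a → F (c ∧ b)) holds.
Positions where a holds: 1, 2, 3, 5.
Check F (c ∧ b) at each: 1→ok, 2→ok, 3→ok, 5→ok.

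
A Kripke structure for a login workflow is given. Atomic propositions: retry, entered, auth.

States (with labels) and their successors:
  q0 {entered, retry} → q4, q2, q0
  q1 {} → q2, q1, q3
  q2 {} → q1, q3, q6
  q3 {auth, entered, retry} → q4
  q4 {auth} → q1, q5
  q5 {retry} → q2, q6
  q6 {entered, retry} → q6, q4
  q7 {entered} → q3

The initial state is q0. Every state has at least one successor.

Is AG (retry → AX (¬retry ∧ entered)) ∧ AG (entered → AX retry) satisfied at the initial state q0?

No

States satisfying retry → AX (¬retry ∧ entered): {q1, q2, q4, q7}.
States satisfying AG (retry → AX (¬retry ∧ entered)): ∅.
States satisfying entered → AX retry: {q1, q2, q4, q5, q7}.
States satisfying AG (entered → AX retry): ∅.
States satisfying AG (retry → AX (¬retry ∧ entered)) ∧ AG (entered → AX retry): ∅.
q0 ∉ Sat(AG (retry → AX (¬retry ∧ entered)) ∧ AG (entered → AX retry)).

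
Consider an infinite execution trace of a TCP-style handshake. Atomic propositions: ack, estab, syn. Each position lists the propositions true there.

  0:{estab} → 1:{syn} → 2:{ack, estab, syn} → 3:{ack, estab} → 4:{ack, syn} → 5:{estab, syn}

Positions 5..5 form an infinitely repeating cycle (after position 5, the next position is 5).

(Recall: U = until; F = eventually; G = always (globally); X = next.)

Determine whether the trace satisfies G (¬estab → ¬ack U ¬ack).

¬estab → ¬ack U ¬ack must hold at every position from 0 onward. It fails at position 4, so G (¬estab → ¬ack U ¬ack) is false.
Positions where ¬estab holds: 1, 4.
Check ¬ack U ¬ack at each: 1→ok, 4→fails.

Violated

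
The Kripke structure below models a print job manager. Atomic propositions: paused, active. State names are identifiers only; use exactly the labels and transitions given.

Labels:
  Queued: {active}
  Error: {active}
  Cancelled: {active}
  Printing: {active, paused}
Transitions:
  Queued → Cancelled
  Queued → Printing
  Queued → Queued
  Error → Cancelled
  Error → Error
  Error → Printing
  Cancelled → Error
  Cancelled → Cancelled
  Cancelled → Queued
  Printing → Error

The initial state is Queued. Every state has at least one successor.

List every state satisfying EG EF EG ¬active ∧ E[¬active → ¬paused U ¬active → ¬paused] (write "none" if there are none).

none

States satisfying EF EG ¬active: ∅.
States satisfying EG EF EG ¬active: ∅.
States satisfying ¬active → ¬paused: {Queued, Error, Cancelled, Printing}.
States satisfying E[¬active → ¬paused U ¬active → ¬paused]: {Queued, Error, Cancelled, Printing}.
States satisfying EG EF EG ¬active ∧ E[¬active → ¬paused U ¬active → ¬paused]: ∅.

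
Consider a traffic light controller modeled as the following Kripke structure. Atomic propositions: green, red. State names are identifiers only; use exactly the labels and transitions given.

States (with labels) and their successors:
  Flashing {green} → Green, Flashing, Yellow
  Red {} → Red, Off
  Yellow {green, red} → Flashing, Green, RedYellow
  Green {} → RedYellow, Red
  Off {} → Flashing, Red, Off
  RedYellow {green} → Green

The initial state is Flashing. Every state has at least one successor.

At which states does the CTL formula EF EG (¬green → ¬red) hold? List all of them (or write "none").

States satisfying EG (¬green → ¬red): {Flashing, Red, Yellow, Green, Off, RedYellow}.
States satisfying EF EG (¬green → ¬red): {Flashing, Red, Yellow, Green, Off, RedYellow}.

{Flashing, Red, Yellow, Green, Off, RedYellow}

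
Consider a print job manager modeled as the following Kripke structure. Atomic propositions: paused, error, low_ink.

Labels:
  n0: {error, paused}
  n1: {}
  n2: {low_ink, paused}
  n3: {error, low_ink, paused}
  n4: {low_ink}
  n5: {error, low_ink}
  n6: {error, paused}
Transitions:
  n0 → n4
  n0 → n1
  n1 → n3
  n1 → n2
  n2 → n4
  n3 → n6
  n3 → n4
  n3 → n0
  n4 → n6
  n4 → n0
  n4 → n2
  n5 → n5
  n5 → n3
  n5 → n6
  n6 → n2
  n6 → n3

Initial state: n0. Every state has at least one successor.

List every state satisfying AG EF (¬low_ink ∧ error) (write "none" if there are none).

{n0, n1, n2, n3, n4, n5, n6}

States satisfying EF (¬low_ink ∧ error): {n0, n1, n2, n3, n4, n5, n6}.
States satisfying AG EF (¬low_ink ∧ error): {n0, n1, n2, n3, n4, n5, n6}.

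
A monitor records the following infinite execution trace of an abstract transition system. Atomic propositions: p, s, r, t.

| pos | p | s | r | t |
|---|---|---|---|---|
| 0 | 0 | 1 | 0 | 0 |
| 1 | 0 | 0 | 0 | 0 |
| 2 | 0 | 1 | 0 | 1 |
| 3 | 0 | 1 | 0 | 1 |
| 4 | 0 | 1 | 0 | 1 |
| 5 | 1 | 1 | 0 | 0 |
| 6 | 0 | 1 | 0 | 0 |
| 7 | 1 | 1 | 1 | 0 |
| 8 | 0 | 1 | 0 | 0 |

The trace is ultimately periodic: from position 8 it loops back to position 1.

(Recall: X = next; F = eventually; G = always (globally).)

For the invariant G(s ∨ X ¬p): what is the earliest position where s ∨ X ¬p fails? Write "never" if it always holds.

never

s ∨ X ¬p holds at every position 0..8, and those are all the positions the trace ever visits, so the invariant G(s ∨ X ¬p) is never violated.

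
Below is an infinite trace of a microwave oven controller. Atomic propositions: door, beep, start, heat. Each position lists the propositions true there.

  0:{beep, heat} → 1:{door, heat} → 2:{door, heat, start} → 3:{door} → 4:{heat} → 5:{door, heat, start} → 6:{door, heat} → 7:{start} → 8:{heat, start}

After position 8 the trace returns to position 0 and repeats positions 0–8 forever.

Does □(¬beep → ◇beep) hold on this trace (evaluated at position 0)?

¬beep → ◇beep holds at every position 0..8, and those are all positions ever visited, so □(¬beep → ◇beep) holds.
Positions where ¬beep holds: 1, 2, 3, 4, 5, 6, 7, 8.
Check ◇beep at each: 1→ok, 2→ok, 3→ok, 4→ok, 5→ok, 6→ok, 7→ok, 8→ok.

Holds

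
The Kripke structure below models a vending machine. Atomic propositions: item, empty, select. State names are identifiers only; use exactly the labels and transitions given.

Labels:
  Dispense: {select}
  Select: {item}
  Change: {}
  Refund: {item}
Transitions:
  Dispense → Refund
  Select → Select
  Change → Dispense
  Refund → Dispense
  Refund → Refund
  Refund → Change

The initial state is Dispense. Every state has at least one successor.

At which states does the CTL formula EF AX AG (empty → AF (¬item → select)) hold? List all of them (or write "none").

{Dispense, Select, Change, Refund}

States satisfying AX AG (empty → AF (¬item → select)): {Dispense, Select, Change, Refund}.
States satisfying EF AX AG (empty → AF (¬item → select)): {Dispense, Select, Change, Refund}.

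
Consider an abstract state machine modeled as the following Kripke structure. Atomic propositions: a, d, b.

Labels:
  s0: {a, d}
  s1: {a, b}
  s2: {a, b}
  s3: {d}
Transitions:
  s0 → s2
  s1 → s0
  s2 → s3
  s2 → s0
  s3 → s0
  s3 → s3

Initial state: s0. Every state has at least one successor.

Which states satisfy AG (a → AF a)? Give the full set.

States satisfying a → AF a: {s0, s1, s2, s3}.
States satisfying AG (a → AF a): {s0, s1, s2, s3}.

{s0, s1, s2, s3}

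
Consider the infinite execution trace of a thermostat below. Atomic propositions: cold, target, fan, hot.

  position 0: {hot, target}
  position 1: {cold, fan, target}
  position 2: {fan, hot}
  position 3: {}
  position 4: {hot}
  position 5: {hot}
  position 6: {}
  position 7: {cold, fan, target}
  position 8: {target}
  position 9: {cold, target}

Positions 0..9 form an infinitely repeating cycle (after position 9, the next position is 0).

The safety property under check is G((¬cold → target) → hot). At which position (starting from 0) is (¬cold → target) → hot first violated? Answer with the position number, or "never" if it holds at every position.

Check (¬cold → target) → hot at each position in order: 0 ✓.
At position 1 the labels are {cold, fan, target}, so (¬cold → target) → hot is false there. This is the first violation.

1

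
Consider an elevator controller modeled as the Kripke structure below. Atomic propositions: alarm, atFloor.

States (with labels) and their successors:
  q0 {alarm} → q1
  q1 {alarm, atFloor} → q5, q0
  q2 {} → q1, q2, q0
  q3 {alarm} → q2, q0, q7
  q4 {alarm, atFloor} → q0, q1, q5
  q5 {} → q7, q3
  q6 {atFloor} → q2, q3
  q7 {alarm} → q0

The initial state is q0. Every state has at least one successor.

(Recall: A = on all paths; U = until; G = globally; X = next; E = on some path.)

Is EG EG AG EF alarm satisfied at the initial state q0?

Satisfied

States satisfying EG AG EF alarm: {q0, q1, q2, q3, q4, q5, q6, q7}.
States satisfying EG EG AG EF alarm: {q0, q1, q2, q3, q4, q5, q6, q7}.
q0 ∈ Sat(EG EG AG EF alarm).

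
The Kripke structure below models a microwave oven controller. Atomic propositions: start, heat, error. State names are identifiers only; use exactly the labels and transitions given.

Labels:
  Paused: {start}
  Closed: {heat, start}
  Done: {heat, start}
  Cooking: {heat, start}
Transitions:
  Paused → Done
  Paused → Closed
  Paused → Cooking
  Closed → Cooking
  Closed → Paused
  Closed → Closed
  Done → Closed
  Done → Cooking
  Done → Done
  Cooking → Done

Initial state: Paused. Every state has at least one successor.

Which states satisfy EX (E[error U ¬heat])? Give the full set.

States satisfying E[error U ¬heat]: {Paused}.
States satisfying EX (E[error U ¬heat]): {Closed}.

{Closed}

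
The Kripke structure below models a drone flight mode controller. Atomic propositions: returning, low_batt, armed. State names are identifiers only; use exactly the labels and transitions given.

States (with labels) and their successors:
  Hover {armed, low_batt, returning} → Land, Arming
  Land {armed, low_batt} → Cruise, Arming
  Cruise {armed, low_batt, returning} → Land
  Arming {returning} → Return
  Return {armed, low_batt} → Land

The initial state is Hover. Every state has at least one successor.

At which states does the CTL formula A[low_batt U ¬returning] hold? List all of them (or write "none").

States satisfying low_batt: {Hover, Land, Cruise, Return}.
States satisfying ¬returning: {Land, Return}.
States satisfying A[low_batt U ¬returning]: {Land, Cruise, Return}.

{Land, Cruise, Return}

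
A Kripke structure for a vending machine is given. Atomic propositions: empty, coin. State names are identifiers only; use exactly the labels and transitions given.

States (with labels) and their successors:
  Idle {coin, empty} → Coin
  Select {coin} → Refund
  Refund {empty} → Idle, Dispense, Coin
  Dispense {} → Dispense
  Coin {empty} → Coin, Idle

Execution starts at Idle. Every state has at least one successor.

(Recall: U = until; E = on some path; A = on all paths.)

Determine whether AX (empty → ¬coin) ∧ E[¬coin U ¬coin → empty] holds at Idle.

Satisfied

States satisfying empty → ¬coin: {Select, Refund, Dispense, Coin}.
States satisfying AX (empty → ¬coin): {Idle, Select, Dispense}.
States satisfying ¬coin: {Refund, Dispense, Coin}.
States satisfying ¬coin → empty: {Idle, Select, Refund, Coin}.
States satisfying E[¬coin U ¬coin → empty]: {Idle, Select, Refund, Coin}.
States satisfying AX (empty → ¬coin) ∧ E[¬coin U ¬coin → empty]: {Idle, Select}.
Idle ∈ Sat(AX (empty → ¬coin) ∧ E[¬coin U ¬coin → empty]).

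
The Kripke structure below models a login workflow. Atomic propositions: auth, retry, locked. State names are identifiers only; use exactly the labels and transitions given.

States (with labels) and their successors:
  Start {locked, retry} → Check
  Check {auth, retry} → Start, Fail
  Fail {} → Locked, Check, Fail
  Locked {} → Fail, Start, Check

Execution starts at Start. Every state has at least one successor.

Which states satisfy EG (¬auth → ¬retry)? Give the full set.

States satisfying ¬auth → ¬retry: {Check, Fail, Locked}.
States satisfying EG (¬auth → ¬retry): {Check, Fail, Locked}.

{Check, Fail, Locked}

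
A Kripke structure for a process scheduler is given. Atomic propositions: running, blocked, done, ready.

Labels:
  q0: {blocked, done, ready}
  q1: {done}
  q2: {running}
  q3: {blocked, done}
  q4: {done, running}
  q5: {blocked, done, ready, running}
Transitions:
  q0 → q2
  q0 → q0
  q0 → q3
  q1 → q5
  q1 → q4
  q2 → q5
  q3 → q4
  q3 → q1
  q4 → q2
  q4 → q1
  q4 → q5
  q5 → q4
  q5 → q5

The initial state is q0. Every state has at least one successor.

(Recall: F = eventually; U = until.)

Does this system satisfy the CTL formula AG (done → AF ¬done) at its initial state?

States satisfying done → AF ¬done: {q2}.
States satisfying AG (done → AF ¬done): ∅.
q0 is reachable from q0 and violates done → AF ¬done, so AG fails at q0.
q0 ∉ Sat(AG (done → AF ¬done)).

No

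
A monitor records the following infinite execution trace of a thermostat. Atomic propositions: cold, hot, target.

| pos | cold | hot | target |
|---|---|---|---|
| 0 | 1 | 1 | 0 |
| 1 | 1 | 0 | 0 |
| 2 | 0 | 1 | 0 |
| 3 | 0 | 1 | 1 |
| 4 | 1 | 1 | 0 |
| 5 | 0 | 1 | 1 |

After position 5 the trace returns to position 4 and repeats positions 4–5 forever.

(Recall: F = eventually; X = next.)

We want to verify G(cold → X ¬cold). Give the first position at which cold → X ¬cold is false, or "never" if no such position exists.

0

At position 0 the labels are {cold, hot} and the next position 1 has {cold}, so cold → X ¬cold is false there. This is the first violation.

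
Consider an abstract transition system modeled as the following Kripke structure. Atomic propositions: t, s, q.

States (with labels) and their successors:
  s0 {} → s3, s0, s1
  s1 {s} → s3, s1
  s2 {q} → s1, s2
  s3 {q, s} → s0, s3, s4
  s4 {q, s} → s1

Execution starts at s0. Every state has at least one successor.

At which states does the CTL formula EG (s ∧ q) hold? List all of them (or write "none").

States satisfying s ∧ q: {s3, s4}.
States satisfying EG (s ∧ q): {s3}.

{s3}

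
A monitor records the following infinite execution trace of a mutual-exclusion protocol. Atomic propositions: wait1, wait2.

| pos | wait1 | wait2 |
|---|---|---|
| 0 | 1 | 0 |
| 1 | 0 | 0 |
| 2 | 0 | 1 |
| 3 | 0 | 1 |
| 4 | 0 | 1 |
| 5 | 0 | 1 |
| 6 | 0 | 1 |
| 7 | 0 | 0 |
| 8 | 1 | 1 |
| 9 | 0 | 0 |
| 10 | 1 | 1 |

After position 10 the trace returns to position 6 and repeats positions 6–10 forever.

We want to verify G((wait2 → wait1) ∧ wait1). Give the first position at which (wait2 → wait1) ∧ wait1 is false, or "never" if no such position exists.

1

Check (wait2 → wait1) ∧ wait1 at each position in order: 0 ✓.
At position 1 the labels are {}, so (wait2 → wait1) ∧ wait1 is false there. This is the first violation.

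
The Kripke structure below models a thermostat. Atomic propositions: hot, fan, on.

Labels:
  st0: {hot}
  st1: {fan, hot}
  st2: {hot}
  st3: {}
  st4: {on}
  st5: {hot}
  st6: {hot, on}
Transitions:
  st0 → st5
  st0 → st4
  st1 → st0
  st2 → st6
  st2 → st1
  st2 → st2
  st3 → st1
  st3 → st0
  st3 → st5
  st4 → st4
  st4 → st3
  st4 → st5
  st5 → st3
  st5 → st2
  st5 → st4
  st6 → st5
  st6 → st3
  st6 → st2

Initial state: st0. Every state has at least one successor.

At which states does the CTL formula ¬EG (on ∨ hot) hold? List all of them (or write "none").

States satisfying on ∨ hot: {st0, st1, st2, st4, st5, st6}.
States satisfying EG (on ∨ hot): {st0, st1, st2, st4, st5, st6}.
States satisfying ¬EG (on ∨ hot): {st3}.

{st3}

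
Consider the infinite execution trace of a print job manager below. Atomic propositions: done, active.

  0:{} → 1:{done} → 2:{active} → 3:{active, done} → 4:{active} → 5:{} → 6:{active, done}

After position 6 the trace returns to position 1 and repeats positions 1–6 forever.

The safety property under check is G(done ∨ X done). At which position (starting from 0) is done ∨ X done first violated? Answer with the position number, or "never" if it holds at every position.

Check done ∨ X done at each position in order: 0 ✓, 1 ✓, 2 ✓, 3 ✓.
At position 4 the labels are {active} and the next position 5 has {}, so done ∨ X done is false there. This is the first violation.

4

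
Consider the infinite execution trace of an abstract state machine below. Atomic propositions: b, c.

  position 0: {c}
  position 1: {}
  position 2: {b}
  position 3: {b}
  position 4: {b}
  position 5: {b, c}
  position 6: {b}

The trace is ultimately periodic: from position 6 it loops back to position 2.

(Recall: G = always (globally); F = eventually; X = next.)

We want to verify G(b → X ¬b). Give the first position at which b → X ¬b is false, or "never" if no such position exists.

Check b → X ¬b at each position in order: 0 ✓, 1 ✓.
At position 2 the labels are {b} and the next position 3 has {b}, so b → X ¬b is false there. This is the first violation.

2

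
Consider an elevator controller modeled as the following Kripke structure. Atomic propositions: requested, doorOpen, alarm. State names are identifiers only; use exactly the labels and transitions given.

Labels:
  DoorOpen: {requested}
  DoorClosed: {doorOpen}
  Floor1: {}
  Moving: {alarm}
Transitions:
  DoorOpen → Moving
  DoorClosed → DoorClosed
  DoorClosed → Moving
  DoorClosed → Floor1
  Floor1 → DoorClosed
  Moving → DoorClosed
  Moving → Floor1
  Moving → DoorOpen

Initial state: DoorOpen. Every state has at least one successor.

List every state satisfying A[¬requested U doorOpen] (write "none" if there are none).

States satisfying ¬requested: {DoorClosed, Floor1, Moving}.
States satisfying doorOpen: {DoorClosed}.
States satisfying A[¬requested U doorOpen]: {DoorClosed, Floor1}.

{DoorClosed, Floor1}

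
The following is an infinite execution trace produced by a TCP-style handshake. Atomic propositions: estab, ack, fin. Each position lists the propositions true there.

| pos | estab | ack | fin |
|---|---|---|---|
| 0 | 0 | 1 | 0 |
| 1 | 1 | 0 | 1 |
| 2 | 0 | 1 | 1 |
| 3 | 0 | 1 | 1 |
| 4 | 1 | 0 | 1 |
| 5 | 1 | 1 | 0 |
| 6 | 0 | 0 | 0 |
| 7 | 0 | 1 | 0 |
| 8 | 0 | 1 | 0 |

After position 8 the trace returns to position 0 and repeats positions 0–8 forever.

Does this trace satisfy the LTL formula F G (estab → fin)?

Does not hold

G (estab → fin) is false at every position 0..8, so it never becomes true and F G (estab → fin) fails.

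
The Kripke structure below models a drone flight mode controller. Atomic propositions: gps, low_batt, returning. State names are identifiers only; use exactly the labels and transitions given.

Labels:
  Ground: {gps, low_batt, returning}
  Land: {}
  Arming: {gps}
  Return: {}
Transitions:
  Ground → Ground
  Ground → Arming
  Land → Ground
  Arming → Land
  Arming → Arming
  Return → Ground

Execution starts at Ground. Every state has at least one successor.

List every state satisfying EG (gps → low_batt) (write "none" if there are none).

{Ground, Land, Return}

States satisfying gps → low_batt: {Ground, Land, Return}.
States satisfying EG (gps → low_batt): {Ground, Land, Return}.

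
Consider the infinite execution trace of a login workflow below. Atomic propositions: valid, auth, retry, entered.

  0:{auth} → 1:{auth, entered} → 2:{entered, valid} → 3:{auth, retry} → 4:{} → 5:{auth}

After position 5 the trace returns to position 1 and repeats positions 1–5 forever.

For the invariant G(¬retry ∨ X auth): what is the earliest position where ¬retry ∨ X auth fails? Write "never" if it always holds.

Check ¬retry ∨ X auth at each position in order: 0 ✓, 1 ✓, 2 ✓.
At position 3 the labels are {auth, retry} and the next position 4 has {}, so ¬retry ∨ X auth is false there. This is the first violation.

3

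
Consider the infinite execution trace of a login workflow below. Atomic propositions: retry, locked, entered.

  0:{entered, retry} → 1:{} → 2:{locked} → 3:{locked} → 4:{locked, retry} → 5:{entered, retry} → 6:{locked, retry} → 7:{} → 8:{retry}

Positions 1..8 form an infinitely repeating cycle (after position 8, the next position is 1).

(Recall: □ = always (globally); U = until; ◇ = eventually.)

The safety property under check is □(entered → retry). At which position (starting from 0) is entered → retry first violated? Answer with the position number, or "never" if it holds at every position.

entered → retry holds at every position 0..8, and those are all the positions the trace ever visits, so the invariant □(entered → retry) is never violated.

never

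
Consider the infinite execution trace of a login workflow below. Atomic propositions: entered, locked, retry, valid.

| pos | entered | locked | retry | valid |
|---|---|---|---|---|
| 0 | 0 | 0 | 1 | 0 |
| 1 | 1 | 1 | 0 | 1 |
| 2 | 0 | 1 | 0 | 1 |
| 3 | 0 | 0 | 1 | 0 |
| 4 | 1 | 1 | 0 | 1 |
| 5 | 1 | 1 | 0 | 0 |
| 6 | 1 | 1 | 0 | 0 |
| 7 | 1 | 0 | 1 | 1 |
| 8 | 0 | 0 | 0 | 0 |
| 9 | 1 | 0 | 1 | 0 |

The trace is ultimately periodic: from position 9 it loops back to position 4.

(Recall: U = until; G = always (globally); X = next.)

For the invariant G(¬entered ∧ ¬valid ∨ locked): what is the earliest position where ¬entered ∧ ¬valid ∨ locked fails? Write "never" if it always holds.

7

Check ¬entered ∧ ¬valid ∨ locked at each position in order: 0 ✓, 1 ✓, 2 ✓, 3 ✓, 4 ✓, 5 ✓, 6 ✓.
At position 7 the labels are {entered, retry, valid}, so ¬entered ∧ ¬valid ∨ locked is false there. This is the first violation.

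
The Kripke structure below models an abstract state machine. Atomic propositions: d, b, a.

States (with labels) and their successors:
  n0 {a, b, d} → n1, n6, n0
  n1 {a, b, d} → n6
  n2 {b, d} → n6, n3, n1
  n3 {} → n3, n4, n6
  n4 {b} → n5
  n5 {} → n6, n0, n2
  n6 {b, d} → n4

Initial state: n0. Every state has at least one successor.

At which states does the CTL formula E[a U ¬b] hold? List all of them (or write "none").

{n3, n5}

States satisfying a: {n0, n1}.
States satisfying ¬b: {n3, n5}.
States satisfying E[a U ¬b]: {n3, n5}.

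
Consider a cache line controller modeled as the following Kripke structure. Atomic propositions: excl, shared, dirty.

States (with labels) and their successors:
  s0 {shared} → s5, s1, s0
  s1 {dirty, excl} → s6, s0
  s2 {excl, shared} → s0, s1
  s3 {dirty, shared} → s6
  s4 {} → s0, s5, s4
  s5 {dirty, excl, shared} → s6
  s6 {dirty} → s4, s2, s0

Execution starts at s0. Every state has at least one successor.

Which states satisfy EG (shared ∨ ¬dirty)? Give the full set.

States satisfying shared ∨ ¬dirty: {s0, s2, s3, s4, s5}.
States satisfying EG (shared ∨ ¬dirty): {s0, s2, s4}.

{s0, s2, s4}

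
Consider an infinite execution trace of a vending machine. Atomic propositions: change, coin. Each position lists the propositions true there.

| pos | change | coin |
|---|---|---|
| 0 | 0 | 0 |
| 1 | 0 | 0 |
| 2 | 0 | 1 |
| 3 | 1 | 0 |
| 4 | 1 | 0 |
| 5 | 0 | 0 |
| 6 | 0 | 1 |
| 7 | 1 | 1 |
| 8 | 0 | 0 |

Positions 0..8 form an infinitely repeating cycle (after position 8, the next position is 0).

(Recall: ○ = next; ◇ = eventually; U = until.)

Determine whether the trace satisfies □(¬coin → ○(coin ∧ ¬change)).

¬coin → ○(coin ∧ ¬change) must hold at every position from 0 onward. It fails at position 0, so □(¬coin → ○(coin ∧ ¬change)) is false.
Positions where ¬coin holds: 0, 1, 3, 4, 5, 8.
Check ○(coin ∧ ¬change) at each: 0→fails, 1→ok, 3→fails, 4→fails, 5→ok, 8→fails.

Does not hold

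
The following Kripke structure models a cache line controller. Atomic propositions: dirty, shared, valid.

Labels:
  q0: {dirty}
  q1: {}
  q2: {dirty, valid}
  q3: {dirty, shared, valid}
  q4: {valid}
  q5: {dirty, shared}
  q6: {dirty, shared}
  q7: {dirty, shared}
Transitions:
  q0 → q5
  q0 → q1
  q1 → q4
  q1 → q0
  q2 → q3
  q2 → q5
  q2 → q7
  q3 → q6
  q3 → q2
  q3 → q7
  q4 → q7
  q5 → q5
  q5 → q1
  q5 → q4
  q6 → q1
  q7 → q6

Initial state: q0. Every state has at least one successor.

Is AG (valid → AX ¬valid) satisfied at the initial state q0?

Satisfied

States satisfying valid → AX ¬valid: {q0, q1, q4, q5, q6, q7}.
States satisfying AG (valid → AX ¬valid): {q0, q1, q4, q5, q6, q7}.
Every state reachable from q0 satisfies valid → AX ¬valid.
q0 ∈ Sat(AG (valid → AX ¬valid)).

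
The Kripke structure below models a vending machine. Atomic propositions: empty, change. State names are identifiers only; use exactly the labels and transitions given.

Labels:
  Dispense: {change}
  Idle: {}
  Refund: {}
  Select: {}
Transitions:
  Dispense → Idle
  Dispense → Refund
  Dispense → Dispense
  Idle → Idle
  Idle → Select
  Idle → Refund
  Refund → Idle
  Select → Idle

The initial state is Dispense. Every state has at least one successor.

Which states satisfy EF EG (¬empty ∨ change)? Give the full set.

{Dispense, Idle, Refund, Select}

States satisfying EG (¬empty ∨ change): {Dispense, Idle, Refund, Select}.
States satisfying EF EG (¬empty ∨ change): {Dispense, Idle, Refund, Select}.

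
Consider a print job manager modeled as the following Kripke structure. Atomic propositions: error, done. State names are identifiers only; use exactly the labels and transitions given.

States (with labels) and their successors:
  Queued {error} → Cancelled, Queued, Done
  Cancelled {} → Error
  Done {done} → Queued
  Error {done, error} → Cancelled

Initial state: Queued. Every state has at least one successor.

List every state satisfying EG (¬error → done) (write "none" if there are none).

{Queued, Done}

States satisfying ¬error → done: {Queued, Done, Error}.
States satisfying EG (¬error → done): {Queued, Done}.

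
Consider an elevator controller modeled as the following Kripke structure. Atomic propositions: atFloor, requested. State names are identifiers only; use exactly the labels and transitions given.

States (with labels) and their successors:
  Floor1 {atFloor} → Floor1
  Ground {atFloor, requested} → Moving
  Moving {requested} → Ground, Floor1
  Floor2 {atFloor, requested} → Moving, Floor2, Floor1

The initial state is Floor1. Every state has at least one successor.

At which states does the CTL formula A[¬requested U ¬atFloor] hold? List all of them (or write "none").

{Moving}

States satisfying ¬requested: {Floor1}.
States satisfying ¬atFloor: {Moving}.
States satisfying A[¬requested U ¬atFloor]: {Moving}.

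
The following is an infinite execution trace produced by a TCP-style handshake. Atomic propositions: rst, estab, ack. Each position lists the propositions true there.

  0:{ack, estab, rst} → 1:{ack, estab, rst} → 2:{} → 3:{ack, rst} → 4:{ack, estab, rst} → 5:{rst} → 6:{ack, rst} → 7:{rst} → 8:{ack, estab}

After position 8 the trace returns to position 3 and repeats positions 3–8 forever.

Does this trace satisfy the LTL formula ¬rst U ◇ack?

Holds

Walking from position 0: ◇ack first holds at position 0, and ¬rst holds at every earlier position along the way, so ¬rst U ◇ack holds.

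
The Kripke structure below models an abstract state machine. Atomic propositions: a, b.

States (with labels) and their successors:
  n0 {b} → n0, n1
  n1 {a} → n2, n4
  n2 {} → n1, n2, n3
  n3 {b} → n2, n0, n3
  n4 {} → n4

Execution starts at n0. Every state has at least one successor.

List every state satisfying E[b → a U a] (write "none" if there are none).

{n1, n2}

States satisfying b → a: {n1, n2, n4}.
States satisfying a: {n1}.
States satisfying E[b → a U a]: {n1, n2}.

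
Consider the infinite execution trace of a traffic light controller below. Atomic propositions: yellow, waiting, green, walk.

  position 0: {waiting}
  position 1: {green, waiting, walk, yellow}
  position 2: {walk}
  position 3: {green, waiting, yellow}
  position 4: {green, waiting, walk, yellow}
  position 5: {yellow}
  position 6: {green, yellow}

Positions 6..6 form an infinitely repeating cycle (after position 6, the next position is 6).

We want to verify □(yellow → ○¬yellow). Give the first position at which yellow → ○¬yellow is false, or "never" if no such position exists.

Check yellow → ○¬yellow at each position in order: 0 ✓, 1 ✓, 2 ✓.
At position 3 the labels are {green, waiting, yellow} and the next position 4 has {green, waiting, walk, yellow}, so yellow → ○¬yellow is false there. This is the first violation.

3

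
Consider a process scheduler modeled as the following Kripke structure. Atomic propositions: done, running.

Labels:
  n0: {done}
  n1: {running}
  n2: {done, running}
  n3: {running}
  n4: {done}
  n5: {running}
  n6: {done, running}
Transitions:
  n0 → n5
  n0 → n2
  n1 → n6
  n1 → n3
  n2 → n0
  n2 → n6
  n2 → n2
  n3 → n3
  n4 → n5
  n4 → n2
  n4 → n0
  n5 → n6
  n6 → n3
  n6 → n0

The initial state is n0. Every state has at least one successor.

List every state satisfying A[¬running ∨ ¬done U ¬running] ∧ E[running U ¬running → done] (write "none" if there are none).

{n0, n4}

States satisfying ¬running ∨ ¬done: {n0, n1, n3, n4, n5}.
States satisfying ¬running: {n0, n4}.
States satisfying A[¬running ∨ ¬done U ¬running]: {n0, n4}.
States satisfying running: {n1, n2, n3, n5, n6}.
States satisfying ¬running → done: {n0, n1, n2, n3, n4, n5, n6}.
States satisfying E[running U ¬running → done]: {n0, n1, n2, n3, n4, n5, n6}.
States satisfying A[¬running ∨ ¬done U ¬running] ∧ E[running U ¬running → done]: {n0, n4}.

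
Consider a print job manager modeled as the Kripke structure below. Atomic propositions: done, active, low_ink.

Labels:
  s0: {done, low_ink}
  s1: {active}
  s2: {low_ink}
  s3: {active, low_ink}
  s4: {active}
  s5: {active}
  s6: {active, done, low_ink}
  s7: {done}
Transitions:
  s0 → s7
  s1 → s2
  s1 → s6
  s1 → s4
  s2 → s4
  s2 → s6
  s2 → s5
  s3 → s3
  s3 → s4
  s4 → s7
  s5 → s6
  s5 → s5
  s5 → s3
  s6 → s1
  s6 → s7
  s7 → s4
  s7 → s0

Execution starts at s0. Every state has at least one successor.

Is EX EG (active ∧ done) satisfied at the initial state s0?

States satisfying EG (active ∧ done): ∅.
States satisfying EX EG (active ∧ done): ∅.
No suitable path/successor from s0 witnesses the formula.
s0 ∉ Sat(EX EG (active ∧ done)).

Violated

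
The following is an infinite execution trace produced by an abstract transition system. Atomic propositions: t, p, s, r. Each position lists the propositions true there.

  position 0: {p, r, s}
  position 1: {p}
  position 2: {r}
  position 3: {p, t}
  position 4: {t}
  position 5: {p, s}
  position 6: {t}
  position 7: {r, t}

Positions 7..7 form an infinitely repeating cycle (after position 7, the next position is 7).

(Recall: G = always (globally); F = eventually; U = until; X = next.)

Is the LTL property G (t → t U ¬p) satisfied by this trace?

Holds

t → t U ¬p holds at every position 0..7, and those are all positions ever visited, so G (t → t U ¬p) holds.
Positions where t holds: 3, 4, 6, 7.
Check t U ¬p at each: 3→ok, 4→ok, 6→ok, 7→ok.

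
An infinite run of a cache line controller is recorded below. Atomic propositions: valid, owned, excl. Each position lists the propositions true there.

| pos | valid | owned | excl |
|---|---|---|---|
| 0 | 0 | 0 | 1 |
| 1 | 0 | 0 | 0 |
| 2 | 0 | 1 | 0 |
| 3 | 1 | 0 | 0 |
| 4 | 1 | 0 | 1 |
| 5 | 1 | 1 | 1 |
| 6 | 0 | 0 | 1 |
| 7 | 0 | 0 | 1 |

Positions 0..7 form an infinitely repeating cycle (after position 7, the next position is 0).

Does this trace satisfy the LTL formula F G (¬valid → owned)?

Violated

G (¬valid → owned) is false at every position 0..7, so it never becomes true and F G (¬valid → owned) fails.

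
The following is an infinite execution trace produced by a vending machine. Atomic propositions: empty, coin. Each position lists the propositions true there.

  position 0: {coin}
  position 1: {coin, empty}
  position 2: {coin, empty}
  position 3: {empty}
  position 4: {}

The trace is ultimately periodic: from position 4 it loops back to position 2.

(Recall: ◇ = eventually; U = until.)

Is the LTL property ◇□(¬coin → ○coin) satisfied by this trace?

□(¬coin → ○coin) is false at every position 0..4, so it never becomes true and ◇□(¬coin → ○coin) fails.

No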